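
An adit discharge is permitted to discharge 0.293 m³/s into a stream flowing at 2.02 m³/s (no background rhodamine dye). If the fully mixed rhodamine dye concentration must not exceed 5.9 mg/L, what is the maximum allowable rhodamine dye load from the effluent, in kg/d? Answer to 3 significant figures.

1180 kg/d

Mass balance at the limit: 2.020·0 + 0.2930·Cₑ = 2.313·5.9 → Cₑ = 46.58 mg/L.
Load = 0.2930 m³/s × 46.58 g/m³ × 86 400 s/d = 1179 kg/d.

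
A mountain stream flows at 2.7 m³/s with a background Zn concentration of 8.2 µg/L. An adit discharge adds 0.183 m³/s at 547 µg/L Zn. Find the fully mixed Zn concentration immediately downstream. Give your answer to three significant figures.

Mass balance: C = (2.700·8.200 + 0.1830·547.0) / 2.883 = 122.2/2.883 = 42.40 µg/L.

42.4 µg/L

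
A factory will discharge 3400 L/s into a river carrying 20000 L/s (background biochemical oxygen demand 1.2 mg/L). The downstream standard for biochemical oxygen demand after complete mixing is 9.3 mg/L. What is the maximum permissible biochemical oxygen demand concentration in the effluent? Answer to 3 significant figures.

56.9 mg/L

At the limit, (Qr·Cr + Qe·Cₑ)/(Qr + Qe) = 9.3:
Cₑ = (23400·9.3 − 20000·1.200) / 3400 = 56.95 mg/L.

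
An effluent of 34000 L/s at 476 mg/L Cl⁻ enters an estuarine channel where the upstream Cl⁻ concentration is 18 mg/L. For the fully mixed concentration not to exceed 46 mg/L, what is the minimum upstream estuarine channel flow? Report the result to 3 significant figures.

Set C_mix = 46: (Q·18.00 + 34000·476.0) / (Q + 34000) = 46
→ Q = 34000·(476.0 − 46)/(46 − 18.00) = 522100 L/s.

522000 L/s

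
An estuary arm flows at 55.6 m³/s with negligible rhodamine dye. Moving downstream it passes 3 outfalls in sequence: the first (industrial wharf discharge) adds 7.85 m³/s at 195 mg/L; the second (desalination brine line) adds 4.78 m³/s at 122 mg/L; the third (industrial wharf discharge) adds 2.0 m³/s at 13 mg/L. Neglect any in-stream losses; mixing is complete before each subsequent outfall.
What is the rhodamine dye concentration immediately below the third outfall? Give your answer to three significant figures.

Outfall 1: combined Q = 63.45 m³/s; C = (55.60·0 + 7.850·195.0)/63.45 = 24.13 mg/L.
Outfall 2: combined Q = 68.23 m³/s; C = (63.45·24.13 + 4.780·122.0)/68.23 = 30.98 mg/L.
Outfall 3: combined Q = 70.23 m³/s; C = (68.23·30.98 + 2.000·13.00)/70.23 = 30.47 mg/L.

30.5 mg/L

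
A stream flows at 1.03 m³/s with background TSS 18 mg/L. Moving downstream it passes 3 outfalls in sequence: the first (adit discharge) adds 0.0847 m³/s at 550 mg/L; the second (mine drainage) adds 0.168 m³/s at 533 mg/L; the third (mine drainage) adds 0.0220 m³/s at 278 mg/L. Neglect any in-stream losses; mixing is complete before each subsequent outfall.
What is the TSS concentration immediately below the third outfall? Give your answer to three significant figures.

123 mg/L

Below outfall 1: Q → 1.115 m³/s, C = (1.030·18.00 + 0.08470·550.0)/1.115 = 58.42 mg/L.
Below outfall 2: Q → 1.283 m³/s, C = (1.115·58.42 + 0.1680·533.0)/1.283 = 120.6 mg/L.
Below outfall 3: Q → 1.305 m³/s, C = (1.283·120.6 + 0.02200·278.0)/1.305 = 123.2 mg/L.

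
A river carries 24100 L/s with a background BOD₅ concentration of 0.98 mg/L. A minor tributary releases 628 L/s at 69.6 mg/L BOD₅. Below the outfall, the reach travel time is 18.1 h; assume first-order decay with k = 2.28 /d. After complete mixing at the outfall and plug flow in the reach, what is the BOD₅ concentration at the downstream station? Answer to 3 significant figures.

Flow-weighted average: C = (24100·0.9800 + 628.0·69.60) / 24730 = 67330/24730 = 2.723 mg/L.
Applying C = C₀e^(−kt): 2.723 × 0.1792 = 0.4878 mg/L.

0.488 mg/L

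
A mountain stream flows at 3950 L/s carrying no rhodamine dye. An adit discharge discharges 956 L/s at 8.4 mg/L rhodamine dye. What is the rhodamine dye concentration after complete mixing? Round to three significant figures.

Conservation of mass: C = (3950·0 + 956.0·8.400) / 4906 = 8030/4906 = 1.637 mg/L.

1.64 mg/L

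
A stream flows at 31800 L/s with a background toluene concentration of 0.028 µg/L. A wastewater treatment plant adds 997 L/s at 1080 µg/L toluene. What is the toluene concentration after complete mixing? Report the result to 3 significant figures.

32.9 µg/L

Mass balance: C = (31800·0.02800 + 997.0·1080) / 32800 = 1078000/32800 = 32.86 µg/L.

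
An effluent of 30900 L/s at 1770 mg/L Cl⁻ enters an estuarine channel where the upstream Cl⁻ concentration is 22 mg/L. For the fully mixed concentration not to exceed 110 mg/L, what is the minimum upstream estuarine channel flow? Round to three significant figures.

Set C_mix = 110: (Q·22.00 + 30900·1770) / (Q + 30900) = 110
→ Q = 30900·(1770 − 110)/(110 − 22.00) = 582900 L/s.

583000 L/s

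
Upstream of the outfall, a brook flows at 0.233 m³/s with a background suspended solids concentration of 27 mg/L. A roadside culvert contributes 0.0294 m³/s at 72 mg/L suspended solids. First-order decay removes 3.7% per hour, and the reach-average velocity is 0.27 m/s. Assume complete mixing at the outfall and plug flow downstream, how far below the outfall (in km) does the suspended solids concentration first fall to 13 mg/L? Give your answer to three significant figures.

23.3 km

Mass balance: C = (0.2330·27.00 + 0.02940·72.00) / 0.2624 = 8.408/0.2624 = 32.04 mg/L.
3.7%/h lost → k = −ln(1 − 0.037) = 0.03770 h⁻¹.
Set 32.04·exp(−k·t) = 13 → t = ln(32.04/13)/k = 86140 s = 23.93 h.
Distance = v·t = 0.27·86140 = 23260 m = 23.26 km.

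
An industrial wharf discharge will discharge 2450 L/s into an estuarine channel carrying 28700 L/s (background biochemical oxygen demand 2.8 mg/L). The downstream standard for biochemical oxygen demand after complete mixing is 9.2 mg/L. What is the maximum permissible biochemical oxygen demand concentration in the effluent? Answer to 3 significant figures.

84.2 mg/L

At the limit, (Qr·Cr + Qe·Cₑ)/(Qr + Qe) = 9.2:
Cₑ = (31150·9.2 − 28700·2.800) / 2450 = 84.17 mg/L.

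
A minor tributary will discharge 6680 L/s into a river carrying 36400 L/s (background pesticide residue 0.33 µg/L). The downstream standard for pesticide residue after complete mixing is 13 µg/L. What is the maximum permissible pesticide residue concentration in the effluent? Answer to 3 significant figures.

82.0 µg/L

At the limit, (Qr·Cr + Qe·Cₑ)/(Qr + Qe) = 13:
Cₑ = (43080·13 − 36400·0.3300) / 6680 = 82.04 µg/L.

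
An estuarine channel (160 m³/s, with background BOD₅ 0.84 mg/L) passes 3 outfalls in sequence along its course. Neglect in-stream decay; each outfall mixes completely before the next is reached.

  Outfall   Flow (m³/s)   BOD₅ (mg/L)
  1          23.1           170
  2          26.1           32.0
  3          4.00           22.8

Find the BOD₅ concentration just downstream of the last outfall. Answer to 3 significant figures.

23.4 mg/L

Below outfall 1: Q → 183.1 m³/s, C = (160.0·0.8400 + 23.10·170.0)/183.1 = 22.18 mg/L.
Below outfall 2: Q → 209.2 m³/s, C = (183.1·22.18 + 26.10·32.00)/209.2 = 23.41 mg/L.
Below outfall 3: Q → 213.2 m³/s, C = (209.2·23.41 + 4.000·22.80)/213.2 = 23.39 mg/L.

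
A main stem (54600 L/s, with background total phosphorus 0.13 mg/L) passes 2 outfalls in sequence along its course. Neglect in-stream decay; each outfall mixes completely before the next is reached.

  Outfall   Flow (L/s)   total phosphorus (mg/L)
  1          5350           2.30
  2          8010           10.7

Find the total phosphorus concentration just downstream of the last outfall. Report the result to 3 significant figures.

After outfall 1: Q = 54600 + 5350 = 59950 L/s; C = (54600·0.1300 + 5350·2.300)/59950 = 0.3237 mg/L.
After outfall 2: Q = 59950 + 8010 = 67960 L/s; C = (59950·0.3237 + 8010·10.70)/67960 = 1.547 mg/L.

1.55 mg/L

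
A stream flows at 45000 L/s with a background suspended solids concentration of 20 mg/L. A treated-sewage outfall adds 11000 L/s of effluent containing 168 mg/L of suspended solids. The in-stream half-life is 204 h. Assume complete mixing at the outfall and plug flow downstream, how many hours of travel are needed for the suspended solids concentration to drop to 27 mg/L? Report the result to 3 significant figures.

176 h

Mixed concentration C = ΣQC/ΣQ = (45000·20.00 + 11000·168.0) / 56000 = 2748000/56000 = 49.07 mg/L.
Half-life 204 h → k = ln 2 / 204 = 0.003398 h⁻¹ = 0.08155 d⁻¹.
49.07·exp(−k·t) = 27 → t = ln(49.07/27)/k = 633000 s = 175.8 h.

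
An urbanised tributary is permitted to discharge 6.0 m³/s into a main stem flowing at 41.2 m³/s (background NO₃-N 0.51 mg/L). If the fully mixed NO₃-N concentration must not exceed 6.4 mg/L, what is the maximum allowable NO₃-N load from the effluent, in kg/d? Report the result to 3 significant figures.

24300 kg/d

Mass balance at the limit: 41.20·0.5100 + 6.000·Cₑ = 47.20·6.4 → Cₑ = 46.84 mg/L.
Load = 6.000 m³/s × 46.84 g/m³ × 86 400 s/d = 24280 kg/d.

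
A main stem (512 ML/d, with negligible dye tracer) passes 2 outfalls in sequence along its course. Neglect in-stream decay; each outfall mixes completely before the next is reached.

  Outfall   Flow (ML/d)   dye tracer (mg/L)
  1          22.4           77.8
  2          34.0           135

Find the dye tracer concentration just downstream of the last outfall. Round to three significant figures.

11.1 mg/L

Outfall 1: combined Q = 534.4 ML/d; C = (512.0·0 + 22.40·77.80)/534.4 = 3.261 mg/L.
Outfall 2: combined Q = 568.4 ML/d; C = (534.4·3.261 + 34.00·135.0)/568.4 = 11.14 mg/L.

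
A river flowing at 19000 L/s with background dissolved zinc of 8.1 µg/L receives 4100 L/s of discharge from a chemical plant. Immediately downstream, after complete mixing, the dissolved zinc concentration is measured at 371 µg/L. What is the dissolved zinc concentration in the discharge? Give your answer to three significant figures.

2050 µg/L

Mass balance: 19000·8.100 + 4100·Cₑ = 23100·371.0
→ Cₑ = (23100·371.0 − 19000·8.100) / 4100 = 2053 µg/L.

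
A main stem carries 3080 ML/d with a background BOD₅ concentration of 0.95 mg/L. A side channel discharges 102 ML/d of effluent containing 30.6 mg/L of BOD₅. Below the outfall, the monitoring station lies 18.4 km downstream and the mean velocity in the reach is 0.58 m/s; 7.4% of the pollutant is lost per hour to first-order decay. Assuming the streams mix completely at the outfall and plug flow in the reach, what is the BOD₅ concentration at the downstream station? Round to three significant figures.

0.965 mg/L

Flow-weighted average: C = (3080·0.9500 + 102.0·30.60) / 3182 = 6047/3182 = 1.900 mg/L.
Travel time t = 18.4·1000 / 0.58 = 31720 s = 8.812 h.
7.4%/h lost → k = −ln(1 − 0.074) = 0.07688 h⁻¹.
After decay, C = 1.900 × e^(−kt) = 1.900 × 0.5079 = 0.9652 mg/L.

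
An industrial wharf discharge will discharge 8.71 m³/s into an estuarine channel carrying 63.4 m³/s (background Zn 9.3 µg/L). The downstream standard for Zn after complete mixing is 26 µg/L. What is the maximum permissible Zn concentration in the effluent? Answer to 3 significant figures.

At the limit, (Qr·Cr + Qe·Cₑ)/(Qr + Qe) = 26:
Cₑ = (72.11·26 − 63.40·9.300) / 8.710 = 147.6 µg/L.

148 µg/L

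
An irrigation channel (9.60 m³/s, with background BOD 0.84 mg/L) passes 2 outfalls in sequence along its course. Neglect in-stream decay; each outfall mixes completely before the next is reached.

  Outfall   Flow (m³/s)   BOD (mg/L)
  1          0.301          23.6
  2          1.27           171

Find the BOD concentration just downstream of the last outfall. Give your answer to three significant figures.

20.8 mg/L

Below outfall 1: Q → 9.901 m³/s, C = (9.600·0.8400 + 0.3010·23.60)/9.901 = 1.532 mg/L.
Below outfall 2: Q → 11.17 m³/s, C = (9.901·1.532 + 1.270·171.0)/11.17 = 20.80 mg/L.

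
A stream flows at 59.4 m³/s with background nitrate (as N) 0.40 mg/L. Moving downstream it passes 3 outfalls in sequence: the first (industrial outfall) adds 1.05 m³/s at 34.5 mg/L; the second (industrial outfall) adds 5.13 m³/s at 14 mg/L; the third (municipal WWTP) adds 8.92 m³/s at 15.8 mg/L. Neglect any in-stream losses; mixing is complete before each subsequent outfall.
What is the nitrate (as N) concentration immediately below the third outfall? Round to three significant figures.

3.66 mg/L

After outfall 1: Q = 59.40 + 1.050 = 60.45 m³/s; C = (59.40·0.4000 + 1.050·34.50)/60.45 = 0.9923 mg/L.
After outfall 2: Q = 60.45 + 5.130 = 65.58 m³/s; C = (60.45·0.9923 + 5.130·14.00)/65.58 = 2.010 mg/L.
After outfall 3: Q = 65.58 + 8.920 = 74.50 m³/s; C = (65.58·2.010 + 8.920·15.80)/74.50 = 3.661 mg/L.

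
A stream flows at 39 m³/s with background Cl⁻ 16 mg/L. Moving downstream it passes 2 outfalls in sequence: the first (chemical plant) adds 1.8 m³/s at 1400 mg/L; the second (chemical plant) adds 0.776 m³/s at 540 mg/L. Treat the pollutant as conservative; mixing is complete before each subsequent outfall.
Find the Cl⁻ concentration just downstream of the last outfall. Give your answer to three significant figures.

Below outfall 1: Q → 40.80 m³/s, C = (39.00·16.00 + 1.800·1400)/40.80 = 77.06 mg/L.
Below outfall 2: Q → 41.58 m³/s, C = (40.80·77.06 + 0.7760·540.0)/41.58 = 85.70 mg/L.

85.7 mg/L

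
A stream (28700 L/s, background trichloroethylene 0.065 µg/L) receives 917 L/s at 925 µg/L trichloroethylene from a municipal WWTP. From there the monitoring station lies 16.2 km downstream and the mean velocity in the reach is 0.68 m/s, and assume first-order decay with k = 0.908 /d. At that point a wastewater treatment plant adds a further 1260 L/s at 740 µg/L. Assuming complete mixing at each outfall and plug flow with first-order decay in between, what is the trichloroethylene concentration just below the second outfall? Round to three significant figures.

51.6 µg/L

Flow-weighted average: C = (28700·0.06500 + 917.0·925.0) / 29620 = 850100/29620 = 28.70 µg/L; combined flow 29620 L/s.
Travel time t = 16.2·1000 / 0.68 = 23820 s = 6.618 h.
First-order decay: C = 28.70·exp(−k·t) = 28.70·0.7785 = 22.35 µg/L.
Second outfall: C = (29620·22.35 + 1260·740.0)/30880 = 51.63 µg/L.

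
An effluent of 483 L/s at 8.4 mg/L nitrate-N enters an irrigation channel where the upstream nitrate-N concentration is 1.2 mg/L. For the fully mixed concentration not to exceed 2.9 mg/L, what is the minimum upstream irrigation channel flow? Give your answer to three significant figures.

1560 L/s

Set C_mix = 2.9: (Q·1.200 + 483.0·8.400) / (Q + 483.0) = 2.9
→ Q = 483.0·(8.400 − 2.9)/(2.9 − 1.200) = 1563 L/s.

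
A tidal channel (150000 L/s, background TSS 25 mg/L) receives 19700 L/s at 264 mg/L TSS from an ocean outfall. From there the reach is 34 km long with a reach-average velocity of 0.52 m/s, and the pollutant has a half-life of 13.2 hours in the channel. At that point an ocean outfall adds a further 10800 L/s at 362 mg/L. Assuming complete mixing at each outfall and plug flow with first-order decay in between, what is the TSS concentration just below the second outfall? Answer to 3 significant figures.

40.8 mg/L

Flow-weighted average: C = (150000·25.00 + 19700·264.0) / 169700 = 8951000/169700 = 52.74 mg/L; combined flow 169700 L/s.
Travel time t = 34·1000 / 0.52 = 65380 s = 18.16 h.
Half-life 13.2 h → k = ln 2 / 13.2 = 0.05251 h⁻¹ = 1.260 d⁻¹.
After decay, C = 52.74 × e^(−kt) = 52.74 × 0.3853 = 20.32 mg/L.
At the second outfall, C = (169700·20.32 + 10800·362.0) / (169700 + 10800) = 40.77 mg/L.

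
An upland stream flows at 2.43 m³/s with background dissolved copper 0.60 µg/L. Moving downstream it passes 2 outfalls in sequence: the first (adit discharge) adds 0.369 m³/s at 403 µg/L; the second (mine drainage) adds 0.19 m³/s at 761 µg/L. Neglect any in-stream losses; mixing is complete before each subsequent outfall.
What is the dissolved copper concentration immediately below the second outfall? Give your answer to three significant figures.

After outfall 1: Q = 2.430 + 0.3690 = 2.799 m³/s; C = (2.430·0.6000 + 0.3690·403.0)/2.799 = 53.65 µg/L.
After outfall 2: Q = 2.799 + 0.1900 = 2.989 m³/s; C = (2.799·53.65 + 0.1900·761.0)/2.989 = 98.61 µg/L.

98.6 µg/L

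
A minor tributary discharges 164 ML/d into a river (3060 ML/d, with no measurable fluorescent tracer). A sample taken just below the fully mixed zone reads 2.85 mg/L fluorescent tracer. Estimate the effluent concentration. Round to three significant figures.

Mass balance: 3060·0 + 164.0·Cₑ = 3224·2.850
→ Cₑ = (3224·2.850 − 3060·0) / 164.0 = 56.03 mg/L.

56.0 mg/L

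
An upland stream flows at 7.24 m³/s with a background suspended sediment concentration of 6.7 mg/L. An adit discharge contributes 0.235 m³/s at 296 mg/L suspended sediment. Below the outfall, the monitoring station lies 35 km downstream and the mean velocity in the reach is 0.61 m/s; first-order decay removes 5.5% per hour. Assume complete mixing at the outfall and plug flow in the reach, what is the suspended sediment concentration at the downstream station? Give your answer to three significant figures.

Conservation of mass: C = (7.240·6.700 + 0.2350·296.0) / 7.475 = 118.1/7.475 = 15.80 mg/L.
Travel time t = 35·1000 / 0.61 = 57380 s = 15.94 h.
5.5%/h lost → k = −ln(1 − 0.055) = 0.05657 h⁻¹.
First-order decay: C = 15.80·exp(−k·t) = 15.80·0.4059 = 6.411 mg/L.

6.41 mg/L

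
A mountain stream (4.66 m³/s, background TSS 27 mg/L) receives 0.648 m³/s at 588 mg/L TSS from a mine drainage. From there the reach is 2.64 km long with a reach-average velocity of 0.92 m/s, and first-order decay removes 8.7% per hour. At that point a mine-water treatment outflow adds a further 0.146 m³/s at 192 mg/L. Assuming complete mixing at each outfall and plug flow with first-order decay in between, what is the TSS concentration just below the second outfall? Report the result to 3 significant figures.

91.6 mg/L

Mixed concentration C = ΣQC/ΣQ = (4.660·27.00 + 0.6480·588.0) / 5.308 = 506.8/5.308 = 95.49 mg/L; combined flow 5.308 m³/s.
Travel time t = 2.64·1000 / 0.92 = 2870 s = 0.7971 h.
8.7%/h lost → k = −ln(1 − 0.087) = 0.09102 h⁻¹.
Decay over the reach: 95.49·exp(−kt) = 95.49·0.9300 = 88.80 mg/L.
At the second outfall, C = (5.308·88.80 + 0.1460·192.0) / (5.308 + 0.1460) = 91.57 mg/L.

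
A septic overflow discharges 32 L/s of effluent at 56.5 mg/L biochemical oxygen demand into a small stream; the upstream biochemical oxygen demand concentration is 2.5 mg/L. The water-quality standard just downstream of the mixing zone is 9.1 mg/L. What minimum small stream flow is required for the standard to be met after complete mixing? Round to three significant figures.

230 L/s

Set C_mix = 9.1: (Q·2.500 + 32.00·56.50) / (Q + 32.00) = 9.1
→ Q = 32.00·(56.50 − 9.1)/(9.1 − 2.500) = 229.8 L/s.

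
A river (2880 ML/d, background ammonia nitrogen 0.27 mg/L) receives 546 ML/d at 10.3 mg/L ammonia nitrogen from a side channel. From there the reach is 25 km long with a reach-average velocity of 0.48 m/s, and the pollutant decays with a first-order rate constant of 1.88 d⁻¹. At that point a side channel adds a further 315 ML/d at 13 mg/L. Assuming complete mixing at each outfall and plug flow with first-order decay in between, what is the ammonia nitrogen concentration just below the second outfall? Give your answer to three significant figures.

Conservation of mass: C = (2880·0.2700 + 546.0·10.30) / 3426 = 6401/3426 = 1.868 mg/L; combined flow 3426 ML/d.
Travel time t = 25·1000 / 0.48 = 52080 s = 14.47 h.
After decay, C = 1.868 × e^(−kt) = 1.868 × 0.3220 = 0.6016 mg/L.
Second outfall: C = (3426·0.6016 + 315.0·13.00)/3741 = 1.646 mg/L.

1.65 mg/L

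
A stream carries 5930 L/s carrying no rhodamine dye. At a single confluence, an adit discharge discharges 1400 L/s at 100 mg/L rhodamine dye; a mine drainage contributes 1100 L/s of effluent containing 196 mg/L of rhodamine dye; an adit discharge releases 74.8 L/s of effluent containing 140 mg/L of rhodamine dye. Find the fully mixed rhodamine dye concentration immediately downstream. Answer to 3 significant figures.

43.0 mg/L

After mixing, C = (5930·0 + 1400·100.0 + 1100·196.0 + 74.80·140.0) / 8505 = 366100/8505 = 43.04 mg/L.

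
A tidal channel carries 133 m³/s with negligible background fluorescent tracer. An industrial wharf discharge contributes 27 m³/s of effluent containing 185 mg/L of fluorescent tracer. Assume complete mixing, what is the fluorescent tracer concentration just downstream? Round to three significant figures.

After mixing, C = (133.0·0 + 27.00·185.0) / 160.0 = 4995/160.0 = 31.22 mg/L.

31.2 mg/L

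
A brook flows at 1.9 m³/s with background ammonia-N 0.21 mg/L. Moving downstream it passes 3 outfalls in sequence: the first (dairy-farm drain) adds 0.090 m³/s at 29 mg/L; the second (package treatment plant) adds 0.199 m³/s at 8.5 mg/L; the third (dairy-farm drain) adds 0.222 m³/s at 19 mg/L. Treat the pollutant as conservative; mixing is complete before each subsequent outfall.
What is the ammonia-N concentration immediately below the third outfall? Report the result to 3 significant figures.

After outfall 1: Q = 1.900 + 0.09000 = 1.990 m³/s; C = (1.900·0.2100 + 0.09000·29.00)/1.990 = 1.512 mg/L.
After outfall 2: Q = 1.990 + 0.1990 = 2.189 m³/s; C = (1.990·1.512 + 0.1990·8.500)/2.189 = 2.147 mg/L.
After outfall 3: Q = 2.189 + 0.2220 = 2.411 m³/s; C = (2.189·2.147 + 0.2220·19.00)/2.411 = 3.699 mg/L.

3.70 mg/L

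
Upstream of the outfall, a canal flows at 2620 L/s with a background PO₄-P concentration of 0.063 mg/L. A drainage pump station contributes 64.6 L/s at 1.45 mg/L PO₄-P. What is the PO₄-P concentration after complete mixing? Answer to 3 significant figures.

0.0964 mg/L

After mixing, C = (2620·0.06300 + 64.60·1.450) / 2685 = 258.7/2685 = 0.09638 mg/L.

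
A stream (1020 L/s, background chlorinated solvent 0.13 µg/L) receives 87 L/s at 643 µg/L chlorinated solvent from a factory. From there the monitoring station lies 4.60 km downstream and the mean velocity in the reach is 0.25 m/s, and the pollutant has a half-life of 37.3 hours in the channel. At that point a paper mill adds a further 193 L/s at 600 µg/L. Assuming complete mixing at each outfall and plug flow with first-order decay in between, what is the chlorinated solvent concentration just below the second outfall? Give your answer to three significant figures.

128 µg/L

Mixed concentration C = ΣQC/ΣQ = (1020·0.1300 + 87.00·643.0) / 1107 = 56070/1107 = 50.65 µg/L; combined flow 1107 L/s.
Travel time t = 4.60·1000 / 0.25 = 18400 s = 5.111 h.
Half-life 37.3 h → k = ln 2 / 37.3 = 0.01858 h⁻¹ = 0.4460 d⁻¹.
Decay over the reach: 50.65·exp(−kt) = 50.65·0.9094 = 46.06 µg/L.
At the second outfall, C = (1107·46.06 + 193.0·600.0) / (1107 + 193.0) = 128.3 µg/L.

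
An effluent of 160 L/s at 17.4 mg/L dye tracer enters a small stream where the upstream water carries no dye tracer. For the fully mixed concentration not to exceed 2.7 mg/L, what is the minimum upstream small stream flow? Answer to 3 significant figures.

Set C_mix = 2.7: (Q·0 + 160.0·17.40) / (Q + 160.0) = 2.7
→ Q = 160.0·(17.40 − 2.7)/(2.7 − 0) = 871.1 L/s.

871 L/s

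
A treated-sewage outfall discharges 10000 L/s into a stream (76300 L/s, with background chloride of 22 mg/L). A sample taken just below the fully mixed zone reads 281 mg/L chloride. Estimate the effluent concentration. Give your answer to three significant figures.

2260 mg/L

Mass balance: 76300·22.00 + 10000·Cₑ = 86300·281.0
→ Cₑ = (86300·281.0 − 76300·22.00) / 10000 = 2257 mg/L.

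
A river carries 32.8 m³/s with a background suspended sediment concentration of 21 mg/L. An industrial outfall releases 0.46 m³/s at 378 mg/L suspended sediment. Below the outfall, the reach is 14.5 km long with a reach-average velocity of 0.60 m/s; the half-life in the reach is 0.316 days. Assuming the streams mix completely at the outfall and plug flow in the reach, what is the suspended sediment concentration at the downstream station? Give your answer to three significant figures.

14.0 mg/L

After mixing, C = (32.80·21.00 + 0.4600·378.0) / 33.26 = 862.7/33.26 = 25.94 mg/L.
Travel time t = 14.5·1000 / 0.60 = 24170 s = 6.713 h.
Half-life 0.316 d → k = ln 2 / 0.316 = 2.194 d⁻¹.
Applying C = C₀e^(−kt): 25.94 × 0.5414 = 14.04 mg/L.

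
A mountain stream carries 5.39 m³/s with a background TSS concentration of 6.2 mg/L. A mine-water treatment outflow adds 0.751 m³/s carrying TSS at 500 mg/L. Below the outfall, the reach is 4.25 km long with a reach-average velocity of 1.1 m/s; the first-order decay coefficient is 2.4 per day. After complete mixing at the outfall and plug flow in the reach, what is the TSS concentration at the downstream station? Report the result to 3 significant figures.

Mixed concentration C = ΣQC/ΣQ = (5.390·6.200 + 0.7510·500.0) / 6.141 = 408.9/6.141 = 66.59 mg/L.
Travel time t = 4.25·1000 / 1.1 = 3864 s = 1.073 h.
After decay, C = 66.59 × e^(−kt) = 66.59 × 0.8982 = 59.81 mg/L.

59.8 mg/L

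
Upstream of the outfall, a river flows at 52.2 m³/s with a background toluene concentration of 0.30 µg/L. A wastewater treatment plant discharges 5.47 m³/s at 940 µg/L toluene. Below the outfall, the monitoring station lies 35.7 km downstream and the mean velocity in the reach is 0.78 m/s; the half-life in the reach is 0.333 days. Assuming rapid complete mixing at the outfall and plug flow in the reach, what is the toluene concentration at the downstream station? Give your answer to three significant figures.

Conservation of mass: C = (52.20·0.3000 + 5.470·940.0) / 57.67 = 5157/57.67 = 89.43 µg/L.
Travel time t = 35.7·1000 / 0.78 = 45770 s = 12.71 h.
Half-life 0.333 d → k = ln 2 / 0.333 = 2.082 d⁻¹.
Decay over the reach: 89.43·exp(−kt) = 89.43·0.3320 = 29.69 µg/L.

29.7 µg/L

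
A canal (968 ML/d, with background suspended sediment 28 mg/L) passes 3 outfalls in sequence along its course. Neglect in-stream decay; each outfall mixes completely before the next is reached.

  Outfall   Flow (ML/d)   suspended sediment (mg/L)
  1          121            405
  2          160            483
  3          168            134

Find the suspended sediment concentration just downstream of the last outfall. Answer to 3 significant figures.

124 mg/L

After outfall 1: Q = 968.0 + 121.0 = 1089 ML/d; C = (968.0·28.00 + 121.0·405.0)/1089 = 69.89 mg/L.
After outfall 2: Q = 1089 + 160.0 = 1249 ML/d; C = (1089·69.89 + 160.0·483.0)/1249 = 122.8 mg/L.
After outfall 3: Q = 1249 + 168.0 = 1417 ML/d; C = (1249·122.8 + 168.0·134.0)/1417 = 124.1 mg/L.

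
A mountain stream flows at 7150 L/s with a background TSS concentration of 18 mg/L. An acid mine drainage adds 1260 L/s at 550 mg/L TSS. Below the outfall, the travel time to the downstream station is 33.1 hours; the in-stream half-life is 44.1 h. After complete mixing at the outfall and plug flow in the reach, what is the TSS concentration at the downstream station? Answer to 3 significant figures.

58.1 mg/L

Conservation of mass: C = (7150·18.00 + 1260·550.0) / 8410 = 821700/8410 = 97.71 mg/L.
Half-life 44.1 h → k = ln 2 / 44.1 = 0.01572 h⁻¹ = 0.3772 d⁻¹.
First-order decay: C = 97.71·exp(−k·t) = 97.71·0.5944 = 58.07 mg/L.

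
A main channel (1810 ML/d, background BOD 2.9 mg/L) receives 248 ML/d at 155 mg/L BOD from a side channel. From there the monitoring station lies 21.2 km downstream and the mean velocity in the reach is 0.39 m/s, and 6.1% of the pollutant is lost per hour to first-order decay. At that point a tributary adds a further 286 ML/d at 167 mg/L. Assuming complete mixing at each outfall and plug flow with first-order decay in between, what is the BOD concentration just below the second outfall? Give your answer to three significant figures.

27.6 mg/L

Mass balance: C = (1810·2.900 + 248.0·155.0) / 2058 = 43690/2058 = 21.23 mg/L; combined flow 2058 ML/d.
Travel time t = 21.2·1000 / 0.39 = 54360 s = 15.10 h.
6.1%/h lost → k = −ln(1 − 0.061) = 0.06294 h⁻¹.
Decay over the reach: 21.23·exp(−kt) = 21.23·0.3866 = 8.207 mg/L.
Second outfall: C = (2058·8.207 + 286.0·167.0)/2344 = 27.58 mg/L.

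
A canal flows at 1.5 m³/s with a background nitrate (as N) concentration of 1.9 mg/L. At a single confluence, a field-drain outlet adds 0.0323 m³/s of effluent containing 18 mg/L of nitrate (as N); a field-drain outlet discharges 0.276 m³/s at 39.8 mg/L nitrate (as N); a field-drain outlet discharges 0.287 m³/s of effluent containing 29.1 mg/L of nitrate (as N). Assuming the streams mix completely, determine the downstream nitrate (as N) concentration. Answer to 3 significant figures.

10.9 mg/L

Mass balance: C = (1.500·1.900 + 0.03230·18.00 + 0.2760·39.80 + 0.2870·29.10) / 2.095 = 22.77/2.095 = 10.87 mg/L.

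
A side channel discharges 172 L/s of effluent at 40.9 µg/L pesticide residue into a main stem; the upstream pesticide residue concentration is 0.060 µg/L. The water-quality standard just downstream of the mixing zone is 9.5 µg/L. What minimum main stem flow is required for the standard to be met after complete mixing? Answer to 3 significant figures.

Set C_mix = 9.5: (Q·0.06000 + 172.0·40.90) / (Q + 172.0) = 9.5
→ Q = 172.0·(40.90 − 9.5)/(9.5 − 0.06000) = 572.1 L/s.

572 L/s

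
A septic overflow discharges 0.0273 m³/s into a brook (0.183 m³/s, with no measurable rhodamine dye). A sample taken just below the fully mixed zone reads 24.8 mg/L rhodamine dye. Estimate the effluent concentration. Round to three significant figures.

Mass balance: 0.1830·0 + 0.02730·Cₑ = 0.2103·24.80
→ Cₑ = (0.2103·24.80 − 0.1830·0) / 0.02730 = 191.0 mg/L.

191 mg/L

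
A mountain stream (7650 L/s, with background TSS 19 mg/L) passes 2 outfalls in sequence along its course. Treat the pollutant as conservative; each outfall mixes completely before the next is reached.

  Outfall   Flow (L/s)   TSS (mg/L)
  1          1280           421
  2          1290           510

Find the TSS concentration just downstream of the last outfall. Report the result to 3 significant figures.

Below outfall 1: Q → 8930 L/s, C = (7650·19.00 + 1280·421.0)/8930 = 76.62 mg/L.
Below outfall 2: Q → 10220 L/s, C = (8930·76.62 + 1290·510.0)/10220 = 131.3 mg/L.

131 mg/L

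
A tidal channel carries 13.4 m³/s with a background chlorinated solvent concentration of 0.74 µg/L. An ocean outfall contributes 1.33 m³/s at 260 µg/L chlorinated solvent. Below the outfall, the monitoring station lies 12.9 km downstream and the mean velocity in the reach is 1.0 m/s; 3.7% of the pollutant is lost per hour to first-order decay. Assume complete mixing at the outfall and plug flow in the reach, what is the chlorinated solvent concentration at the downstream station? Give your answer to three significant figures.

21.1 µg/L

Flow-weighted average: C = (13.40·0.7400 + 1.330·260.0) / 14.73 = 355.7/14.73 = 24.15 µg/L.
Travel time t = 12.9·1000 / 1.0 = 12900 s = 3.583 h.
3.7%/h lost → k = −ln(1 − 0.037) = 0.03770 h⁻¹.
After decay, C = 24.15 × e^(−kt) = 24.15 × 0.8736 = 21.10 µg/L.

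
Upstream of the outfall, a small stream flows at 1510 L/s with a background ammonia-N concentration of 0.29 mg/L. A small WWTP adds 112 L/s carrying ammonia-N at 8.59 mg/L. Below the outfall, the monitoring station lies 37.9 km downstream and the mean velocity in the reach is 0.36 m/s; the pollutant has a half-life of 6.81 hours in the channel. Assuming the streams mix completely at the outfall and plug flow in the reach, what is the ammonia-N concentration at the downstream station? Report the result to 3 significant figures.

0.0440 mg/L

Mixed concentration C = ΣQC/ΣQ = (1510·0.2900 + 112.0·8.590) / 1622 = 1400/1622 = 0.8631 mg/L.
Travel time t = 37.9·1000 / 0.36 = 105300 s = 29.24 h.
Half-life 6.81 h → k = ln 2 / 6.81 = 0.1018 h⁻¹ = 2.443 d⁻¹.
After decay, C = 0.8631 × e^(−kt) = 0.8631 × 0.05097 = 0.04399 mg/L.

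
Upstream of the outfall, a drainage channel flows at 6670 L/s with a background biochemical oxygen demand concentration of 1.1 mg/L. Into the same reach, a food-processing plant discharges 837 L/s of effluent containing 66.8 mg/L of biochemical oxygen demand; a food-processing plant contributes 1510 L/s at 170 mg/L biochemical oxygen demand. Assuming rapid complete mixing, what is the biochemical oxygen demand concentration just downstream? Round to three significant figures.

Mixed concentration C = ΣQC/ΣQ = (6670·1.100 + 837.0·66.80 + 1510·170.0) / 9017 = 319900/9017 = 35.48 mg/L.

35.5 mg/L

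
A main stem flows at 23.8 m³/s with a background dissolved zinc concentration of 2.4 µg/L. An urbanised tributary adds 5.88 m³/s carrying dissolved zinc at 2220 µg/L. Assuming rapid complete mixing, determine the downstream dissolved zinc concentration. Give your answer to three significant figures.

442 µg/L

Conservation of mass: C = (23.80·2.400 + 5.880·2220) / 29.68 = 13110/29.68 = 441.7 µg/L.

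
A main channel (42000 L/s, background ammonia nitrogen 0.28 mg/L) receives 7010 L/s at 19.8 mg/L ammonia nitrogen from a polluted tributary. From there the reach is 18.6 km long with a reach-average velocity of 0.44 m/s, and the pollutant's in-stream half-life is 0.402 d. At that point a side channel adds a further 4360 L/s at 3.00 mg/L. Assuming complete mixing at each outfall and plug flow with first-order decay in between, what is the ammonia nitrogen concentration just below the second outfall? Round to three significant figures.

Conservation of mass: C = (42000·0.2800 + 7010·19.80) / 49010 = 150600/49010 = 3.072 mg/L; combined flow 49010 L/s.
Travel time t = 18.6·1000 / 0.44 = 42270 s = 11.74 h.
Half-life 0.402 d → k = ln 2 / 0.402 = 1.724 d⁻¹.
Decay over the reach: 3.072·exp(−kt) = 3.072·0.4302 = 1.321 mg/L.
At the second outfall, C = (49010·1.321 + 4360·3.000) / (49010 + 4360) = 1.459 mg/L.

1.46 mg/L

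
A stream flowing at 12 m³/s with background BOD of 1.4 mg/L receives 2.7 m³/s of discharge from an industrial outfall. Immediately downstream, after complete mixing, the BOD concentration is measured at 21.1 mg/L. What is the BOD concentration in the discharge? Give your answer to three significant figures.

Mass balance: 12.00·1.400 + 2.700·Cₑ = 14.70·21.10
→ Cₑ = (14.70·21.10 − 12.00·1.400) / 2.700 = 108.7 mg/L.

109 mg/L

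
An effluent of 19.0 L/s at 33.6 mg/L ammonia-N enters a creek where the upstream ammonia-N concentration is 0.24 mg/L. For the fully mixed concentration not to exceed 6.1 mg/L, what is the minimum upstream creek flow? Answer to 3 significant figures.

Set C_mix = 6.1: (Q·0.2400 + 19.00·33.60) / (Q + 19.00) = 6.1
→ Q = 19.00·(33.60 − 6.1)/(6.1 − 0.2400) = 89.16 L/s.

89.2 L/s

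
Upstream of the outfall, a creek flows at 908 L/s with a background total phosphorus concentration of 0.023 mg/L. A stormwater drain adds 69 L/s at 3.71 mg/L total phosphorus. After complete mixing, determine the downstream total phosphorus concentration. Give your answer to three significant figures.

0.283 mg/L

Mixed concentration C = ΣQC/ΣQ = (908.0·0.02300 + 69.00·3.710) / 977.0 = 276.9/977.0 = 0.2834 mg/L.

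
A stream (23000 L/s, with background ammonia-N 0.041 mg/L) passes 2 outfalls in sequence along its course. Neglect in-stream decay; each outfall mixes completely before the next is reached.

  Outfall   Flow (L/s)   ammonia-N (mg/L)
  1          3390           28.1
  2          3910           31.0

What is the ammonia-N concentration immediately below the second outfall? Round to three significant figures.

7.18 mg/L

Outfall 1: combined Q = 26390 L/s; C = (23000·0.04100 + 3390·28.10)/26390 = 3.645 mg/L.
Outfall 2: combined Q = 30300 L/s; C = (26390·3.645 + 3910·31.00)/30300 = 7.175 mg/L.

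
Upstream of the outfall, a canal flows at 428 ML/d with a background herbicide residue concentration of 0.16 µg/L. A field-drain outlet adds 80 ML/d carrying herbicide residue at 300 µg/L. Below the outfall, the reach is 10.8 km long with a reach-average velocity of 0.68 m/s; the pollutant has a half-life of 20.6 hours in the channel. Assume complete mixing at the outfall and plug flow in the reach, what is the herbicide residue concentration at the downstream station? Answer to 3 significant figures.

40.8 µg/L

Mass balance: C = (428.0·0.1600 + 80.00·300.0) / 508.0 = 24070/508.0 = 47.38 µg/L.
Travel time t = 10.8·1000 / 0.68 = 15880 s = 4.412 h.
Half-life 20.6 h → k = ln 2 / 20.6 = 0.03365 h⁻¹ = 0.8076 d⁻¹.
Applying C = C₀e^(−kt): 47.38 × 0.8620 = 40.84 µg/L.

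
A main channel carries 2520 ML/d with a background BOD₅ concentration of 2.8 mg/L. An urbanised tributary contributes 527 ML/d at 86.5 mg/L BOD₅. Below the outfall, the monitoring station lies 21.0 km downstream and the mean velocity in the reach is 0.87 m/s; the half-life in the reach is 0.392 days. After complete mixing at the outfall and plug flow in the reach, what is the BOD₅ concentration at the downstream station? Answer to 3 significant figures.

10.5 mg/L

After mixing, C = (2520·2.800 + 527.0·86.50) / 3047 = 52640/3047 = 17.28 mg/L.
Travel time t = 21.0·1000 / 0.87 = 24140 s = 6.705 h.
Half-life 0.392 d → k = ln 2 / 0.392 = 1.768 d⁻¹.
Applying C = C₀e^(−kt): 17.28 × 0.6102 = 10.54 mg/L.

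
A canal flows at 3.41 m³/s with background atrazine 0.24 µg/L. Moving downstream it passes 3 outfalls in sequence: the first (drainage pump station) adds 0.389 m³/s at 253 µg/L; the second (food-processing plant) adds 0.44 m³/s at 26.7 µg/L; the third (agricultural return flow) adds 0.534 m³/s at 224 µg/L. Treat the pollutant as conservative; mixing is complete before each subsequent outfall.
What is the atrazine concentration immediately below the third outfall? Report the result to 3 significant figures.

48.3 µg/L

Outfall 1: combined Q = 3.799 m³/s; C = (3.410·0.2400 + 0.3890·253.0)/3.799 = 26.12 µg/L.
Outfall 2: combined Q = 4.239 m³/s; C = (3.799·26.12 + 0.4400·26.70)/4.239 = 26.18 µg/L.
Outfall 3: combined Q = 4.773 m³/s; C = (4.239·26.18 + 0.5340·224.0)/4.773 = 48.31 µg/L.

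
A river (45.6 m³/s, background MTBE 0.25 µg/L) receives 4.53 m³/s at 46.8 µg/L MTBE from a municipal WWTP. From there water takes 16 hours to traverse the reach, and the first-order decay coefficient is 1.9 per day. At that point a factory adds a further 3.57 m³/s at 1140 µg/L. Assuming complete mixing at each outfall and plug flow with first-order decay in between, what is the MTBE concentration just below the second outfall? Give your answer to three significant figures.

77.0 µg/L

Conservation of mass: C = (45.60·0.2500 + 4.530·46.80) / 50.13 = 223.4/50.13 = 4.456 µg/L; combined flow 50.13 m³/s.
Decay over the reach: 4.456·exp(−kt) = 4.456·0.2818 = 1.256 µg/L.
Second outfall: C = (50.13·1.256 + 3.570·1140)/53.70 = 76.96 µg/L.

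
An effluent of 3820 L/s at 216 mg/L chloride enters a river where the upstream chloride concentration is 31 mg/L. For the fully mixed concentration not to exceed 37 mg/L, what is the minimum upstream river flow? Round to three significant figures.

114000 L/s

Set C_mix = 37: (Q·31.00 + 3820·216.0) / (Q + 3820) = 37
→ Q = 3820·(216.0 − 37)/(37 − 31.00) = 114000 L/s.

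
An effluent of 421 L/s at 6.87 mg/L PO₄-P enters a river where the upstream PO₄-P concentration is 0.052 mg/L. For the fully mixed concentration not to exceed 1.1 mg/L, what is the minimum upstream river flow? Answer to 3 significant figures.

Set C_mix = 1.1: (Q·0.05200 + 421.0·6.870) / (Q + 421.0) = 1.1
→ Q = 421.0·(6.870 − 1.1)/(1.1 − 0.05200) = 2318 L/s.

2320 L/s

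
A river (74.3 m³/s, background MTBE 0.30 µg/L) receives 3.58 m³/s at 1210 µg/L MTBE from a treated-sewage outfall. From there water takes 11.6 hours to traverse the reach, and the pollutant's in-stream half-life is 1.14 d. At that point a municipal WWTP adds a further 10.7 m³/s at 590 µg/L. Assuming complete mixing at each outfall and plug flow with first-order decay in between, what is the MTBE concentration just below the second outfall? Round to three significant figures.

Mixed concentration C = ΣQC/ΣQ = (74.30·0.3000 + 3.580·1210) / 77.88 = 4354/77.88 = 55.91 µg/L; combined flow 77.88 m³/s.
Half-life 1.14 d → k = ln 2 / 1.14 = 0.6080 d⁻¹.
Decay over the reach: 55.91·exp(−kt) = 55.91·0.7454 = 41.67 µg/L.
Second outfall: C = (77.88·41.67 + 10.70·590.0)/88.58 = 107.9 µg/L.

108 µg/L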